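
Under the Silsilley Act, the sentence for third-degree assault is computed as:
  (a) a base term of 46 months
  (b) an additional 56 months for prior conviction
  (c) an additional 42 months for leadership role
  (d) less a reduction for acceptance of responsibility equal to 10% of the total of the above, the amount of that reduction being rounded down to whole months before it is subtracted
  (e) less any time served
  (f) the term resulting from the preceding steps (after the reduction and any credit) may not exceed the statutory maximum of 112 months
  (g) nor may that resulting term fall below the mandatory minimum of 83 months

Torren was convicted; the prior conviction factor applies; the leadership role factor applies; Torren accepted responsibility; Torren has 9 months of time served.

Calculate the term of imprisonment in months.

Prior conviction enhancement: +56 months
Leadership role enhancement: +42 months
Adjusted term: 46 months + 56 months + 42 months = 144 months
Acceptance of responsibility reduction: 10% of 144 months = 14 months (rounded down)
After reduction: 144 − 14 = 130 months
Less time served: 130 months − 9 months = 121 months
Cap at 112 months: 121 months exceeds the cap → 112 months
Minimum 83 months: 112 months meets the minimum, no increase.

112 months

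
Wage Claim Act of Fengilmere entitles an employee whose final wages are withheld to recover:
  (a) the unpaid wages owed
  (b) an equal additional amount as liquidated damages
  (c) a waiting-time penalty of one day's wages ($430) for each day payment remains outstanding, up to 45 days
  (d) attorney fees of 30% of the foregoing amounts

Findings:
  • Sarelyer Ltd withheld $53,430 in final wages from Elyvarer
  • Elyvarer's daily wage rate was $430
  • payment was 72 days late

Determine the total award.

Liquidated damages (equal amount): $53,430
Penalty days: min(72, 45) = 45
Waiting-time penalty: 45 × $430 = $19,350
Subtotal: $53,430 + $53,430 + $19,350 = $126,210
Attorney fees: 30% of $126,210 = $37,863
Total award: $126,210 + $37,863 = $164,073

$164,073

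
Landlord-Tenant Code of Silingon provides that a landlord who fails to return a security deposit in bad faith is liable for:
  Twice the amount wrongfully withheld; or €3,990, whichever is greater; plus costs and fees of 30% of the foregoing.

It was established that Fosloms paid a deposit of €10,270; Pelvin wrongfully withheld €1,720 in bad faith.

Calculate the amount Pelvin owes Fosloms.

Doubled: 2 × €1,720 = €3,440
Minimum €3,990: €3,440 is below the minimum → €3,990
Costs and fees: 30% of €3,990 = €1,197
Total recovery: €3,990 + €1,197 = €5,187

Recovery: €5,187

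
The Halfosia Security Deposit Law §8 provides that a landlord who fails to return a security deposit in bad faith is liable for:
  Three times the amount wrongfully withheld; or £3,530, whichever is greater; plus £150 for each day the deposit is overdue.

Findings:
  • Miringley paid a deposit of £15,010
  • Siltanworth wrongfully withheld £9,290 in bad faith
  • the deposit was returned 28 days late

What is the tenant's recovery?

Recovery: £32,070

Trebled: 3 × £9,290 = £27,870
Minimum £3,530: £27,870 meets the minimum, no increase.
Late-return penalty: 28 × £150 = £4,200
Damages plus late penalty: £27,870 + £4,200 = £32,070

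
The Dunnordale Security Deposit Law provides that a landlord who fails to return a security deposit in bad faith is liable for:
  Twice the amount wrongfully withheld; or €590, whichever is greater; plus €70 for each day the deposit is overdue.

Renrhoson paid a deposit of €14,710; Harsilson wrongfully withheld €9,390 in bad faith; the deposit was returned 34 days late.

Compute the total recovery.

€21,160

Doubled: 2 × €9,390 = €18,780
Minimum €590: €18,780 meets the minimum, no increase.
Late-return penalty: 34 × €70 = €2,380
Damages plus late penalty: €18,780 + €2,380 = €21,160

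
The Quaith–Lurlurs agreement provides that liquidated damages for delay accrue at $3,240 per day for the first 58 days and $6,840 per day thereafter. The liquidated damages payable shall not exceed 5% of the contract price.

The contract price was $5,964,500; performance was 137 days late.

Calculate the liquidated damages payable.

$298,225

First 58 days: 58 × $3,240 = $187,920
Remaining days: (137 − 58) × $6,840 = $540,360
Accrued per-day damages: $187,920 + $540,360 = $728,280
Cap: 5% of $5,964,500 = $298,225
Cap at $298,225: $728,280 exceeds the cap → $298,225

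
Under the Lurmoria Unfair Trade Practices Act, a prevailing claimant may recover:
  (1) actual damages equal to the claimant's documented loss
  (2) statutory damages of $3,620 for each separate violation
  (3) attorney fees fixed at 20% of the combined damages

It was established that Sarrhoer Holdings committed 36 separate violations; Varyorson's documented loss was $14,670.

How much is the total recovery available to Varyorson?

Total recovery: $173,988

Statutory damages: 36 × $3,620 = $130,320
Combined damages: $14,670 + $130,320 = $144,990
Attorney fees: 20% of $144,990 = $28,998
Total recovery: $144,990 + $28,998 = $173,988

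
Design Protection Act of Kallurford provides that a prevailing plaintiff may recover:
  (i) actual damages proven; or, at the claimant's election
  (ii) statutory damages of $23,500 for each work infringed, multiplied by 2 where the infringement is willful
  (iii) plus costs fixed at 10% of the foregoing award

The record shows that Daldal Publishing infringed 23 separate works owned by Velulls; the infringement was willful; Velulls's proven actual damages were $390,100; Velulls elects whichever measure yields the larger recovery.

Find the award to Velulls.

$1,189,100

Statutory damages: 23 × $23,500 = $540,500
Doubled: 2 × $540,500 = $1,081,000
Greater of actual damages ($390,100) or enhanced statutory damages ($1,081,000): $1,081,000
Costs: 10% of $1,081,000 = $108,100
Award plus costs: $1,081,000 + $108,100 = $1,189,100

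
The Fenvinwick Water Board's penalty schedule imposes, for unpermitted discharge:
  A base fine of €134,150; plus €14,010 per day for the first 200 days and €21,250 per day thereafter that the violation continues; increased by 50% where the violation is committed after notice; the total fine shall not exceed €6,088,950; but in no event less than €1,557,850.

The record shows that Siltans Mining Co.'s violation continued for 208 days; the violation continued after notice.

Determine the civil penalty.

First 200 days: 200 × €14,010 = €2,802,000
Remaining days: (208 − 200) × €21,250 = €170,000
Per-day component: €2,802,000 + €170,000 = €2,972,000
Base plus per-day: €134,150 + €2,972,000 = €3,106,150
Enhancement: 50% of €3,106,150 = €1,553,075
Enhanced fine: €3,106,150 + €1,553,075 = €4,659,225
Cap at €6,088,950: €4,659,225 is within the cap, no reduction.
Minimum €1,557,850: €4,659,225 meets the minimum, no increase.

Civil penalty: €4,659,225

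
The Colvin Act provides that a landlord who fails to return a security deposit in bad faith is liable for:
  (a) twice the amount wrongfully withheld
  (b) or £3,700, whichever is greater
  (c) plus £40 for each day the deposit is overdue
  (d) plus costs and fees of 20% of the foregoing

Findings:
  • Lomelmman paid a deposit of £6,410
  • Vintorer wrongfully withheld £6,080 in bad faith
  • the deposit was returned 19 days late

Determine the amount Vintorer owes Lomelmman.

£15,504

Doubled: 2 × £6,080 = £12,160
Minimum £3,700: £12,160 meets the minimum, no increase.
Late-return penalty: 19 × £40 = £760
Damages plus late penalty: £12,160 + £760 = £12,920
Costs and fees: 20% of £12,920 = £2,584
Total recovery: £12,920 + £2,584 = £15,504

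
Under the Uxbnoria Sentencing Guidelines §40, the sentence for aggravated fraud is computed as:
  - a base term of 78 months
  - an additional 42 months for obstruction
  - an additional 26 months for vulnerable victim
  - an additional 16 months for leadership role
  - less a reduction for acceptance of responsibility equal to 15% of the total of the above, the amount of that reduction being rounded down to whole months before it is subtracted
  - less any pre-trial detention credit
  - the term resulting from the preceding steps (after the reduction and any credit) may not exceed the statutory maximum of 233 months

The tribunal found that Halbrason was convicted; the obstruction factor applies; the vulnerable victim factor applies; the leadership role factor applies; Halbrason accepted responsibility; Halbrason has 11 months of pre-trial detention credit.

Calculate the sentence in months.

Obstruction enhancement: +42 months
Vulnerable victim enhancement: +26 months
Leadership role enhancement: +16 months
Adjusted term: 78 months + 42 months + 26 months + 16 months = 162 months
Acceptance of responsibility reduction: 15% of 162 months = 24 months (rounded down)
After reduction: 162 − 24 = 138 months
Less pre-trial detention credit: 138 months − 11 months = 127 months
Cap at 233 months: 127 months is within the cap, no reduction.

127 months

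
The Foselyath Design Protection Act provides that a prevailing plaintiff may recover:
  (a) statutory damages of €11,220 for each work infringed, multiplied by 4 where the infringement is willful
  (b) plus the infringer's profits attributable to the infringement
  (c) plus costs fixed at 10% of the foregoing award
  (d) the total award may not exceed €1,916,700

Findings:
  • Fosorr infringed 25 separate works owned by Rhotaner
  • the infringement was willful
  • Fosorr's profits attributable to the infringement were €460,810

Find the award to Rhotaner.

€1,741,091

Statutory damages: 25 × €11,220 = €280,500
Multiplied by 4: 4 × €280,500 = €1,122,000
Combined award: €1,122,000 + €460,810 = €1,582,810
Costs: 10% of €1,582,810 = €158,281
Award plus costs: €1,582,810 + €158,281 = €1,741,091
Cap at €1,916,700: €1,741,091 is within the cap, no reduction.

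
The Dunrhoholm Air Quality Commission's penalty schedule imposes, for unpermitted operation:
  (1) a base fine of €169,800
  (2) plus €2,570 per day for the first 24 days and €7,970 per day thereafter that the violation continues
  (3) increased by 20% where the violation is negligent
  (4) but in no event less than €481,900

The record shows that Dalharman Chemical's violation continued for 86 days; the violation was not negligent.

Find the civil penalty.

First 24 days: 24 × €2,570 = €61,680
Remaining days: (86 − 24) × €7,970 = €494,140
Per-day component: €61,680 + €494,140 = €555,820
Base plus per-day: €169,800 + €555,820 = €725,620
The violation was not negligent: no 20% increase.
Minimum €481,900: €725,620 meets the minimum, no increase.

€725,620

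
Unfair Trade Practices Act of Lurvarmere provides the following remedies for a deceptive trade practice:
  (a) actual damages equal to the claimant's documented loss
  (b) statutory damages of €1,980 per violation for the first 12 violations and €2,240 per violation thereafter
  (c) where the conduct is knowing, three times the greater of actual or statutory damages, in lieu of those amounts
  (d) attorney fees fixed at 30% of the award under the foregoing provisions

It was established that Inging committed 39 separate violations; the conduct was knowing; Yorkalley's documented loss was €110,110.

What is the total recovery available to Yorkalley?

First 12 violations: 12 × €1,980 = €23,760
Remaining violations: (39 − 12) × €2,240 = €60,480
Statutory damages: €23,760 + €60,480 = €84,240
Greater of actual damages (€110,110) or statutory damages (€84,240): €110,110
Trebled: 3 × €110,110 = €330,330
Attorney fees: 30% of €330,330 = €99,099
Total recovery: €330,330 + €99,099 = €429,429

€429,429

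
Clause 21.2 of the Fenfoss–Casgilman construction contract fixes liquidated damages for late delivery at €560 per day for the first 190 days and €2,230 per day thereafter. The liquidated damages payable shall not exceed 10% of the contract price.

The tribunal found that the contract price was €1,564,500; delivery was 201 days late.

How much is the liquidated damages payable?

First 190 days: 190 × €560 = €106,400
Remaining days: (201 − 190) × €2,230 = €24,530
Accrued per-day damages: €106,400 + €24,530 = €130,930
Cap: 10% of €1,564,500 = €156,450
Cap at €156,450: €130,930 is within the cap, no reduction.

Liquidated damages: €130,930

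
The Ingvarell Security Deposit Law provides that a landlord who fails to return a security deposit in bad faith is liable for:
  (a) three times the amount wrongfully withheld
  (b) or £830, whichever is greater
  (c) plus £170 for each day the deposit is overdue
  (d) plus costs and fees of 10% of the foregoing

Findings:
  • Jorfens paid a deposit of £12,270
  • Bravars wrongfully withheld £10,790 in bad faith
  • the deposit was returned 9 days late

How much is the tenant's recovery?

Trebled: 3 × £10,790 = £32,370
Minimum £830: £32,370 meets the minimum, no increase.
Late-return penalty: 9 × £170 = £1,530
Damages plus late penalty: £32,370 + £1,530 = £33,900
Costs and fees: 10% of £33,900 = £3,390
Total recovery: £33,900 + £3,390 = £37,290

£37,290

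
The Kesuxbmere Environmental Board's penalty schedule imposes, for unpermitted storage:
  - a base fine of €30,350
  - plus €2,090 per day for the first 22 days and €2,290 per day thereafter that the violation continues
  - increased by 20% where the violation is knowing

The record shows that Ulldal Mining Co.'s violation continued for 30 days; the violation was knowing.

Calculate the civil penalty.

€113,580

First 22 days: 22 × €2,090 = €45,980
Remaining days: (30 − 22) × €2,290 = €18,320
Per-day component: €45,980 + €18,320 = €64,300
Base plus per-day: €30,350 + €64,300 = €94,650
Enhancement: 20% of €94,650 = €18,930
Enhanced fine: €94,650 + €18,930 = €113,580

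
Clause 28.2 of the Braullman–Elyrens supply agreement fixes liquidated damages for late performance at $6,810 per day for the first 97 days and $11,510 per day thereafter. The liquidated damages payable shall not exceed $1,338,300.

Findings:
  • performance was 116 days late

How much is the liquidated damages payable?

First 97 days: 97 × $6,810 = $660,570
Remaining days: (116 − 97) × $11,510 = $218,690
Accrued per-day damages: $660,570 + $218,690 = $879,260
Cap at $1,338,300: $879,260 is within the cap, no reduction.

$879,260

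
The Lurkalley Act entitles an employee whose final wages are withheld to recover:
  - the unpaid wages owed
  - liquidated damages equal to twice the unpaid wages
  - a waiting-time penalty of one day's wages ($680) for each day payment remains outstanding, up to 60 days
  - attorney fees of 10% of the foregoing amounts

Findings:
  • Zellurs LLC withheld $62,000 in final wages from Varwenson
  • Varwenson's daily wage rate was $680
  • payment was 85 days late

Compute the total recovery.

$249,480

Doubled: 2 × $62,000 = $124,000
Penalty days: min(85, 60) = 60
Waiting-time penalty: 60 × $680 = $40,800
Subtotal: $62,000 + $124,000 + $40,800 = $226,800
Attorney fees: 10% of $226,800 = $22,680
Total award: $226,800 + $22,680 = $249,480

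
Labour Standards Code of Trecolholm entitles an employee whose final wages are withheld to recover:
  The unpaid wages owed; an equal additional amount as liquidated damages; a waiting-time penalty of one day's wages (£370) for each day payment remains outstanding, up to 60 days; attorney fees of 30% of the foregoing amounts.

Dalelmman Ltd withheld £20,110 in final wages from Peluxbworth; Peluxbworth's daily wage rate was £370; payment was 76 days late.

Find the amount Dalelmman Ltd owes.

Liquidated damages (equal amount): £20,110
Penalty days: min(76, 60) = 60
Waiting-time penalty: 60 × £370 = £22,200
Subtotal: £20,110 + £20,110 + £22,200 = £62,420
Attorney fees: 30% of £62,420 = £18,726
Total award: £62,420 + £18,726 = £81,146

£81,146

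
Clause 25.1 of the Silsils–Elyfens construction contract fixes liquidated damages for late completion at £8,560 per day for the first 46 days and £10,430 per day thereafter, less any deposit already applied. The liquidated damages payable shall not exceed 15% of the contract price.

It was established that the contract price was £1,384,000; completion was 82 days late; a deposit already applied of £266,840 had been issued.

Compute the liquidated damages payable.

£207,600

First 46 days: 46 × £8,560 = £393,760
Remaining days: (82 − 46) × £10,430 = £375,480
Accrued per-day damages: £393,760 + £375,480 = £769,240
Less deposit already applied: £769,240 − £266,840 = £502,400
Cap: 15% of £1,384,000 = £207,600
Cap at £207,600: £502,400 exceeds the cap → £207,600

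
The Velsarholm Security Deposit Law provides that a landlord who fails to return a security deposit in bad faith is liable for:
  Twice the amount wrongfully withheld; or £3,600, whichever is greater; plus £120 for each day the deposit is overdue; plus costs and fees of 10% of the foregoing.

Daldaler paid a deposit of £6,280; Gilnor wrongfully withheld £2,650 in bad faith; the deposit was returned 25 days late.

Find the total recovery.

Doubled: 2 × £2,650 = £5,300
Minimum £3,600: £5,300 meets the minimum, no increase.
Late-return penalty: 25 × £120 = £3,000
Damages plus late penalty: £5,300 + £3,000 = £8,300
Costs and fees: 10% of £8,300 = £830
Total recovery: £8,300 + £830 = £9,130

Recovery: £9,130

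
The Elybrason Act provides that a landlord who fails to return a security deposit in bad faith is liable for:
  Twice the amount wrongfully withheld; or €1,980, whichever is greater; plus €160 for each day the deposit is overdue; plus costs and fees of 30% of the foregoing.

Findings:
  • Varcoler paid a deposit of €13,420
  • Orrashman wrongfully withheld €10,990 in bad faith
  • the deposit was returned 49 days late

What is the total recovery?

Doubled: 2 × €10,990 = €21,980
Minimum €1,980: €21,980 meets the minimum, no increase.
Late-return penalty: 49 × €160 = €7,840
Damages plus late penalty: €21,980 + €7,840 = €29,820
Costs and fees: 30% of €29,820 = €8,946
Total recovery: €29,820 + €8,946 = €38,766

€38,766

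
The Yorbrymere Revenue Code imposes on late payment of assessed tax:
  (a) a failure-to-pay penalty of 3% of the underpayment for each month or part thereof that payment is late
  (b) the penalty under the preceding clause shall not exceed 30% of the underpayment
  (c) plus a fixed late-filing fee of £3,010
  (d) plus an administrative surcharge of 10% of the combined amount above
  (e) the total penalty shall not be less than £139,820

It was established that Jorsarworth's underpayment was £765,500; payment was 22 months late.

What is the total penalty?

Accrued rate: 3% × 22 = 66%, capped at 30% → 30%
Failure-to-pay penalty: 30% of £765,500 = £229,650
Penalty before surcharge: £229,650 + £3,010 = £232,660
Administrative surcharge: 10% of £232,660 = £23,266
Total penalty: £232,660 + £23,266 = £255,926
Minimum £139,820: £255,926 meets the minimum, no increase.

Penalty: £255,926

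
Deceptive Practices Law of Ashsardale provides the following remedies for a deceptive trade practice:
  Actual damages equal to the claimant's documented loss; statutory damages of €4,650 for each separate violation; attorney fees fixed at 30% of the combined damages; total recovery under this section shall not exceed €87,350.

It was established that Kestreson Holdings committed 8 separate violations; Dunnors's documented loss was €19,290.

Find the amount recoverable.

Statutory damages: 8 × €4,650 = €37,200
Combined damages: €19,290 + €37,200 = €56,490
Attorney fees: 30% of €56,490 = €16,947
Total before cap: €56,490 + €16,947 = €73,437
Cap at €87,350: €73,437 is within the cap, no reduction.

€73,437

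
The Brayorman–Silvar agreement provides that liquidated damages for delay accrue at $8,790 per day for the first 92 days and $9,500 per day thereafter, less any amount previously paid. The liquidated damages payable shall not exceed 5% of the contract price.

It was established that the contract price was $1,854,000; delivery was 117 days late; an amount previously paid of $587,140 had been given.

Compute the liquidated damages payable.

First 92 days: 92 × $8,790 = $808,680
Remaining days: (117 − 92) × $9,500 = $237,500
Accrued per-day damages: $808,680 + $237,500 = $1,046,180
Less amount previously paid: $1,046,180 − $587,140 = $459,040
Cap: 5% of $1,854,000 = $92,700
Cap at $92,700: $459,040 exceeds the cap → $92,700

Liquidated damages: $92,700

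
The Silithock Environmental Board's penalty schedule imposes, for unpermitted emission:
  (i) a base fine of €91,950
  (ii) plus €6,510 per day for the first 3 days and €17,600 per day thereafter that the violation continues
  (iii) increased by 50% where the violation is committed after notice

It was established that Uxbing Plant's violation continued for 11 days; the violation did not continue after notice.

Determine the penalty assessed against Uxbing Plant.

€252,280

First 3 days: 3 × €6,510 = €19,530
Remaining days: (11 − 3) × €17,600 = €140,800
Per-day component: €19,530 + €140,800 = €160,330
Base plus per-day: €91,950 + €160,330 = €252,280
The violation did not continue after notice: no 50% increase.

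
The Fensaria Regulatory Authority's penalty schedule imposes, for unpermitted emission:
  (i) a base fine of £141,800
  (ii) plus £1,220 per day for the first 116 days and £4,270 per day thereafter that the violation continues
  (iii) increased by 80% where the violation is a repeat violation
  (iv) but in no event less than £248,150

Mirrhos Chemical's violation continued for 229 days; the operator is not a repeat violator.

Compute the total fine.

First 116 days: 116 × £1,220 = £141,520
Remaining days: (229 − 116) × £4,270 = £482,510
Per-day component: £141,520 + £482,510 = £624,030
Base plus per-day: £141,800 + £624,030 = £765,830
The operator is not a repeat violator: no 80% increase.
Minimum £248,150: £765,830 meets the minimum, no increase.

Civil penalty: £765,830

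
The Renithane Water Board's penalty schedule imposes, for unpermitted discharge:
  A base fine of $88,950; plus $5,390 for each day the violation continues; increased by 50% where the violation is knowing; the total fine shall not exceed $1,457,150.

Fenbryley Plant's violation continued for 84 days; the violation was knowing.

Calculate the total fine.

$812,565

Per-day component: 84 × $5,390 = $452,760
Base plus per-day: $88,950 + $452,760 = $541,710
Enhancement: 50% of $541,710 = $270,855
Enhanced fine: $541,710 + $270,855 = $812,565
Cap at $1,457,150: $812,565 is within the cap, no reduction.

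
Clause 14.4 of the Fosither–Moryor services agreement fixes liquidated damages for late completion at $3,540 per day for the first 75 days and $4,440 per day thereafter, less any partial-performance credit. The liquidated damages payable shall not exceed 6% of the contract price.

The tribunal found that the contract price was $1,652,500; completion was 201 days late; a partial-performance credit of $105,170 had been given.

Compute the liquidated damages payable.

First 75 days: 75 × $3,540 = $265,500
Remaining days: (201 − 75) × $4,440 = $559,440
Accrued per-day damages: $265,500 + $559,440 = $824,940
Less partial-performance credit: $824,940 − $105,170 = $719,770
Cap: 6% of $1,652,500 = $99,150
Cap at $99,150: $719,770 exceeds the cap → $99,150

$99,150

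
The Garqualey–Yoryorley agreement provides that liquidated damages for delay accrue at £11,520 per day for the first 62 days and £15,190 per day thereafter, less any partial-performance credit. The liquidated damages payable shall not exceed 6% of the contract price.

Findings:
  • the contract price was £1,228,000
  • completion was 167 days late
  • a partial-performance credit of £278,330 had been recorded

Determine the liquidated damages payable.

First 62 days: 62 × £11,520 = £714,240
Remaining days: (167 − 62) × £15,190 = £1,594,950
Accrued per-day damages: £714,240 + £1,594,950 = £2,309,190
Less partial-performance credit: £2,309,190 − £278,330 = £2,030,860
Cap: 6% of £1,228,000 = £73,680
Cap at £73,680: £2,030,860 exceeds the cap → £73,680

£73,680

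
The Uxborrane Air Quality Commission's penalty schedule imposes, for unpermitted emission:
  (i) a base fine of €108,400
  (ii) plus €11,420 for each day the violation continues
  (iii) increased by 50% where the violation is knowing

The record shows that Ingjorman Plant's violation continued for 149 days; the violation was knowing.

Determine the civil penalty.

Per-day component: 149 × €11,420 = €1,701,580
Base plus per-day: €108,400 + €1,701,580 = €1,809,980
Enhancement: 50% of €1,809,980 = €904,990
Enhanced fine: €1,809,980 + €904,990 = €2,714,970

€2,714,970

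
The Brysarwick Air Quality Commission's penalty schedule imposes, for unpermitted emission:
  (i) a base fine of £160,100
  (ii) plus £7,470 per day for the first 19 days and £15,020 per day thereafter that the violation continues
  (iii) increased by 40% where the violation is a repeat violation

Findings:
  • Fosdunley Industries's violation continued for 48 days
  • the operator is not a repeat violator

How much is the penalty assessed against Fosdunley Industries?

£737,610

First 19 days: 19 × £7,470 = £141,930
Remaining days: (48 − 19) × £15,020 = £435,580
Per-day component: £141,930 + £435,580 = £577,510
Base plus per-day: £160,100 + £577,510 = £737,610
The operator is not a repeat violator: no 40% increase.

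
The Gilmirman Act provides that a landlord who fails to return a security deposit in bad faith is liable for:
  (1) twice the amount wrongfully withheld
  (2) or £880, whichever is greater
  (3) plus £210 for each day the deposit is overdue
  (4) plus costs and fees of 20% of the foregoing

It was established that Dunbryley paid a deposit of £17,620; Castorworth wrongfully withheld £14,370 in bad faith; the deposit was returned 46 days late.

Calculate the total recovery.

£46,080

Doubled: 2 × £14,370 = £28,740
Minimum £880: £28,740 meets the minimum, no increase.
Late-return penalty: 46 × £210 = £9,660
Damages plus late penalty: £28,740 + £9,660 = £38,400
Costs and fees: 20% of £38,400 = £7,680
Total recovery: £38,400 + £7,680 = £46,080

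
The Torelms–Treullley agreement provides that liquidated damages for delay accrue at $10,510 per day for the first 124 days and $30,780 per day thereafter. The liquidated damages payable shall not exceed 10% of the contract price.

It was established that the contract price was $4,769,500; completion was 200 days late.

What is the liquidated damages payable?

First 124 days: 124 × $10,510 = $1,303,240
Remaining days: (200 − 124) × $30,780 = $2,339,280
Accrued per-day damages: $1,303,240 + $2,339,280 = $3,642,520
Cap: 10% of $4,769,500 = $476,950
Cap at $476,950: $3,642,520 exceeds the cap → $476,950

$476,950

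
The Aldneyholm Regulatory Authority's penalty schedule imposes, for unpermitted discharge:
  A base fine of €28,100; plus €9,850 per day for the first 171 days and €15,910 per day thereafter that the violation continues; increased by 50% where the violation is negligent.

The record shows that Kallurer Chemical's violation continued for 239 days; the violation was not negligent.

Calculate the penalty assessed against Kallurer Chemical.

First 171 days: 171 × €9,850 = €1,684,350
Remaining days: (239 − 171) × €15,910 = €1,081,880
Per-day component: €1,684,350 + €1,081,880 = €2,766,230
Base plus per-day: €28,100 + €2,766,230 = €2,794,330
The violation was not negligent: no 50% increase.

€2,794,330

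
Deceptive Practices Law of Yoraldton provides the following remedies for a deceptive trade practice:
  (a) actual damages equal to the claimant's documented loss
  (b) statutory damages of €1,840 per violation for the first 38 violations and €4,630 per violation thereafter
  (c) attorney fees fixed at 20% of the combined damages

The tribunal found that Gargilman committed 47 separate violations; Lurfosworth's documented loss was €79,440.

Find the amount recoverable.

€229,236

First 38 violations: 38 × €1,840 = €69,920
Remaining violations: (47 − 38) × €4,630 = €41,670
Statutory damages: €69,920 + €41,670 = €111,590
Combined damages: €79,440 + €111,590 = €191,030
Attorney fees: 20% of €191,030 = €38,206
Total recovery: €191,030 + €38,206 = €229,236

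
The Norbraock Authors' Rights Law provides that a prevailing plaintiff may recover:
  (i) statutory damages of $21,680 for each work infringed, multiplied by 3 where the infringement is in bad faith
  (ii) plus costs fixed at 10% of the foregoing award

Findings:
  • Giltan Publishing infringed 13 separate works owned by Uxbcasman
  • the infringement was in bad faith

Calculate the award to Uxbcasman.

Statutory damages: 13 × $21,680 = $281,840
Trebled: 3 × $281,840 = $845,520
Costs: 10% of $845,520 = $84,552
Award plus costs: $845,520 + $84,552 = $930,072

Award: $930,072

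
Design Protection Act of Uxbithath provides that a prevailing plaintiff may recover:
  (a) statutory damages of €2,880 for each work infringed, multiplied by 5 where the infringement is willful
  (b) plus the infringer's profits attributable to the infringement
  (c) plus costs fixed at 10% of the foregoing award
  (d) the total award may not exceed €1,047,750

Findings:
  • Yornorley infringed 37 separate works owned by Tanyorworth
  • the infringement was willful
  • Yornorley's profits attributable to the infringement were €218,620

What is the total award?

Statutory damages: 37 × €2,880 = €106,560
Multiplied by 5: 5 × €106,560 = €532,800
Combined award: €532,800 + €218,620 = €751,420
Costs: 10% of €751,420 = €75,142
Award plus costs: €751,420 + €75,142 = €826,562
Cap at €1,047,750: €826,562 is within the cap, no reduction.

€826,562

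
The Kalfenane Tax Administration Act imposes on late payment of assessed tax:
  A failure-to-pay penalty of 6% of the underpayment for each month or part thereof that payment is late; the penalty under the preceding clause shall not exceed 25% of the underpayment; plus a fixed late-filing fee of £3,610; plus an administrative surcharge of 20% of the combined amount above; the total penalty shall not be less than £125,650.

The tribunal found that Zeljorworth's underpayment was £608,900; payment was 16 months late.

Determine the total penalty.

£187,002

Accrued rate: 6% × 16 = 96%, capped at 25% → 25%
Failure-to-pay penalty: 25% of £608,900 = £152,225
Penalty before surcharge: £152,225 + £3,610 = £155,835
Administrative surcharge: 20% of £155,835 = £31,167
Total penalty: £155,835 + £31,167 = £187,002
Minimum £125,650: £187,002 meets the minimum, no increase.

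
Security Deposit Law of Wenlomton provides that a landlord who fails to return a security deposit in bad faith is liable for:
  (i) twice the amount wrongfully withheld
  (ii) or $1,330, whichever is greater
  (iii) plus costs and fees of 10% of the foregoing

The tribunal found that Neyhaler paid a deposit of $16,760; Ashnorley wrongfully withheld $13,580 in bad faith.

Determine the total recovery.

Recovery: $29,876

Doubled: 2 × $13,580 = $27,160
Minimum $1,330: $27,160 meets the minimum, no increase.
Costs and fees: 10% of $27,160 = $2,716
Total recovery: $27,160 + $2,716 = $29,876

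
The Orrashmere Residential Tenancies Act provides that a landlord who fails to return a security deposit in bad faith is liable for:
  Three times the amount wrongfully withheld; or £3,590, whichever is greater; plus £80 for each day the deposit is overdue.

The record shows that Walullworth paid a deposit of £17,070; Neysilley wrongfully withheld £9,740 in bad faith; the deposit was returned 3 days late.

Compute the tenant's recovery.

£29,460

Trebled: 3 × £9,740 = £29,220
Minimum £3,590: £29,220 meets the minimum, no increase.
Late-return penalty: 3 × £80 = £240
Damages plus late penalty: £29,220 + £240 = £29,460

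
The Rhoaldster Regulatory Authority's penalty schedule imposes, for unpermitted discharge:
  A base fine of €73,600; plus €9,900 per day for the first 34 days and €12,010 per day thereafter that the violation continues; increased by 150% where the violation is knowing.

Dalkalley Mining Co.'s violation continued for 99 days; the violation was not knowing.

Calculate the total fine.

First 34 days: 34 × €9,900 = €336,600
Remaining days: (99 − 34) × €12,010 = €780,650
Per-day component: €336,600 + €780,650 = €1,117,250
Base plus per-day: €73,600 + €1,117,250 = €1,190,850
The violation was not knowing: no 150% increase.

€1,190,850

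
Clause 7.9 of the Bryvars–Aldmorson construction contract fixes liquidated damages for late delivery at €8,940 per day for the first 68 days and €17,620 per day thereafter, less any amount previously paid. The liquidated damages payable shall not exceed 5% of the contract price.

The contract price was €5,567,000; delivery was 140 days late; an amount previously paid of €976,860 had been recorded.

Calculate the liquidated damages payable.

€278,350

First 68 days: 68 × €8,940 = €607,920
Remaining days: (140 − 68) × €17,620 = €1,268,640
Accrued per-day damages: €607,920 + €1,268,640 = €1,876,560
Less amount previously paid: €1,876,560 − €976,860 = €899,700
Cap: 5% of €5,567,000 = €278,350
Cap at €278,350: €899,700 exceeds the cap → €278,350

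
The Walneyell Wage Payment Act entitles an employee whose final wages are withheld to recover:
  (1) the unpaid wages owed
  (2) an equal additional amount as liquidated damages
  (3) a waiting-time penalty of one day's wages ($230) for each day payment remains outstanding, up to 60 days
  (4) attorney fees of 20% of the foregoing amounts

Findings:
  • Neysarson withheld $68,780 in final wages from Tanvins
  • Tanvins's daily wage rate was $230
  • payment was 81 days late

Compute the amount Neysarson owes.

$181,632

Liquidated damages (equal amount): $68,780
Penalty days: min(81, 60) = 60
Waiting-time penalty: 60 × $230 = $13,800
Subtotal: $68,780 + $68,780 + $13,800 = $151,360
Attorney fees: 20% of $151,360 = $30,272
Total award: $151,360 + $30,272 = $181,632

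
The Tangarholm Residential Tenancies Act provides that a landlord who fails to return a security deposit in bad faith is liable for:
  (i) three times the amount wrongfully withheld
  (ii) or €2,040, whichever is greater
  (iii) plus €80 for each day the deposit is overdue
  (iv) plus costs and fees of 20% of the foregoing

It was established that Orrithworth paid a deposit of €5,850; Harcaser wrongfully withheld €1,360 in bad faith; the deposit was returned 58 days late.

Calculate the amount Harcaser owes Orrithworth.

€10,464

Trebled: 3 × €1,360 = €4,080
Minimum €2,040: €4,080 meets the minimum, no increase.
Late-return penalty: 58 × €80 = €4,640
Damages plus late penalty: €4,080 + €4,640 = €8,720
Costs and fees: 20% of €8,720 = €1,744
Total recovery: €8,720 + €1,744 = €10,464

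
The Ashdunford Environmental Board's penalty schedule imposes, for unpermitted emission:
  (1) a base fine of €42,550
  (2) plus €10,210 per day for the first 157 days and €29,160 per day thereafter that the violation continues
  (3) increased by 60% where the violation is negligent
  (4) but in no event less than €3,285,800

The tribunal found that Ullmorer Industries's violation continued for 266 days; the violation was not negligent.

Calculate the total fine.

€4,823,960

First 157 days: 157 × €10,210 = €1,602,970
Remaining days: (266 − 157) × €29,160 = €3,178,440
Per-day component: €1,602,970 + €3,178,440 = €4,781,410
Base plus per-day: €42,550 + €4,781,410 = €4,823,960
The violation was not negligent: no 60% increase.
Minimum €3,285,800: €4,823,960 meets the minimum, no increase.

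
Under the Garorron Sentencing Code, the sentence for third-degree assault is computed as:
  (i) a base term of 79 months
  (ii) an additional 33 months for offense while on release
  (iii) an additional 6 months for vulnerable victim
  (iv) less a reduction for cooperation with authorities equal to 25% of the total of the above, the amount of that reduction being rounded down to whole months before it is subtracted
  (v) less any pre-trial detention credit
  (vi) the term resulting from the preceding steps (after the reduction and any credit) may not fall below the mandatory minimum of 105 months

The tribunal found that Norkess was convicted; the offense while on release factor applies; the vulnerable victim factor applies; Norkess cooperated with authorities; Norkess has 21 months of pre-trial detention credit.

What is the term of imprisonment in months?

Offense while on release enhancement: +33 months
Vulnerable victim enhancement: +6 months
Adjusted term: 79 months + 33 months + 6 months = 118 months
Cooperation with authorities reduction: 25% of 118 months = 29 months (rounded down)
After reduction: 118 − 29 = 89 months
Less pre-trial detention credit: 89 months − 21 months = 68 months
Minimum 105 months: 68 months is below the minimum → 105 months

105 months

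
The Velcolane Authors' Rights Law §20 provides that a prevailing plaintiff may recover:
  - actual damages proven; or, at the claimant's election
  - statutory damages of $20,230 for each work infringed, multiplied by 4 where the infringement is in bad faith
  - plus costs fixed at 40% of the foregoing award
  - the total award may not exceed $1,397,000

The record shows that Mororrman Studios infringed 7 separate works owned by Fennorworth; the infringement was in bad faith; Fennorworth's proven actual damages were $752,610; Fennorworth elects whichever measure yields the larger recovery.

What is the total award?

Statutory damages: 7 × $20,230 = $141,610
Multiplied by 4: 4 × $141,610 = $566,440
Greater of actual damages ($752,610) or enhanced statutory damages ($566,440): $752,610
Costs: 40% of $752,610 = $301,044
Award plus costs: $752,610 + $301,044 = $1,053,654
Cap at $1,397,000: $1,053,654 is within the cap, no reduction.

$1,053,654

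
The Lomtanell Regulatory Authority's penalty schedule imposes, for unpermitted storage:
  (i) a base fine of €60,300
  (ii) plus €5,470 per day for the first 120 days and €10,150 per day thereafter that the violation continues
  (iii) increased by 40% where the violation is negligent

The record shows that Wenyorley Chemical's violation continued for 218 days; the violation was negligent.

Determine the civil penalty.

€2,395,960

First 120 days: 120 × €5,470 = €656,400
Remaining days: (218 − 120) × €10,150 = €994,700
Per-day component: €656,400 + €994,700 = €1,651,100
Base plus per-day: €60,300 + €1,651,100 = €1,711,400
Enhancement: 40% of €1,711,400 = €684,560
Enhanced fine: €1,711,400 + €684,560 = €2,395,960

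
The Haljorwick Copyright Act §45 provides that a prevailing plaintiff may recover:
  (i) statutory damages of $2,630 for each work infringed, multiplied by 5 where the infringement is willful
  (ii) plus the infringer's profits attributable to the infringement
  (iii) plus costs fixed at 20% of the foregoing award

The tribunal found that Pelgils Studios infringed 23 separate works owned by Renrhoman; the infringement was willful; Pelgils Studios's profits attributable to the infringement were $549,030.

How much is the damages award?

Statutory damages: 23 × $2,630 = $60,490
Multiplied by 5: 5 × $60,490 = $302,450
Combined award: $302,450 + $549,030 = $851,480
Costs: 20% of $851,480 = $170,296
Award plus costs: $851,480 + $170,296 = $1,021,776

$1,021,776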